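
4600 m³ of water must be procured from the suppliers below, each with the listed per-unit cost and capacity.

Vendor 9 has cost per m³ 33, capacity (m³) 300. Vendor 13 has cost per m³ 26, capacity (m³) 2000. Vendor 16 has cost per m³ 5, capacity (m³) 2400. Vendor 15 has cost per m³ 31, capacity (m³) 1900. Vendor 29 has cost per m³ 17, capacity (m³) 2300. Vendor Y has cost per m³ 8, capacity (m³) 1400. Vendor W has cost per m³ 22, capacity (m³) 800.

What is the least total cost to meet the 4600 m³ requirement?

36800

Fill from the cheapest supplier first.
Take 2400 from Vendor 16 at 5 ; need 2200 more.
Take 1400 from Vendor Y at 8 ; need 800 more.
Vendor 29 (17): take the remaining 800 ; done.
Vendor W, Vendor 13, Vendor 15, Vendor 9: unused.
Cost = 2400×5 + 1400×8 + 800×17 = 36800.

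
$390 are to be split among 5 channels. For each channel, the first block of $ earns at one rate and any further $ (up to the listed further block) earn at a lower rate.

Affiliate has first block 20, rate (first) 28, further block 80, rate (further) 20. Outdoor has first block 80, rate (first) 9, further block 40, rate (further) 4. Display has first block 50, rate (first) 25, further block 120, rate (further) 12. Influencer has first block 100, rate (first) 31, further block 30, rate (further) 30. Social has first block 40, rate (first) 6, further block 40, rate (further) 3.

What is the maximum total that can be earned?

8730

Rank every tier by rate: Influencer/T1 31 > Influencer/T2 30 > Affiliate/T1 28 > Display/T1 25 > Affiliate/T2 20 > Display/T2 12 > Outdoor/T1 9 > Social/T1 6 > Outdoor/T2 4 > Social/T2 3.
Fill Influencer T1 block (100 at 31) ; 290 left.
Fill Influencer T2 block (30 at 30) ; 260 left.
Fill Affiliate T1 block (20 at 28) ; 240 left.
Fill Display T1 block (50 at 25) ; 190 left.
Affiliate/T2 (20): +80 ; 110 left.
Display T2 at 12: only 110 left, fill 110.
Total = 31×100 + 30×30 + 28×20 + 25×50 + 20×80 + 12×110 = 8730.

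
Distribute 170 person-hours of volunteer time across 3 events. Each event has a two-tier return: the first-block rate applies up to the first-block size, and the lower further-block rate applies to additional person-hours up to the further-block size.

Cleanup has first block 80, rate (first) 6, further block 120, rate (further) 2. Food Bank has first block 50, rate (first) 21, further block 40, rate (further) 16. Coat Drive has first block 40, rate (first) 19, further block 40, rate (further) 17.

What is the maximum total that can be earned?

3130

Treat each block as its own option and order by rate: Food Bank/first 21 > Coat Drive/first 19 > Coat Drive/second 17 > Food Bank/second 16 > Cleanup/first 6 > Cleanup/second 2.
Fill Food Bank first block (50 at 21) ; 120 left.
Fill Coat Drive first block (40 at 19) ; 80 left.
Coat Drive second at 17: fill all 40 ; 40 left.
Fill Food Bank second block (40 at 16) ; 0 left.
Total = 21×50 + 19×40 + 17×40 + 16×40 = 3130.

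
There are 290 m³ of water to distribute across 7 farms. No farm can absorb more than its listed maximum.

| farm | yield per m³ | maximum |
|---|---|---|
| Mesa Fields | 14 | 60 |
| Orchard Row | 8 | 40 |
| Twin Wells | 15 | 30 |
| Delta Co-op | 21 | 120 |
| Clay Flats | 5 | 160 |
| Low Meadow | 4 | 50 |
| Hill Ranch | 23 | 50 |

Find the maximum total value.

5200

Rank by yield per m³: Hill Ranch 23 > Delta Co-op 21 > Twin Wells 15 > Mesa Fields 14 > Orchard Row 8 > Clay Flats 5 > Low Meadow 4.
Give Hill Ranch 50 to hit its cap of 50 ; 240 left.
Delta Co-op: +120 to 120 (cap) ; 120 left.
Twin Wells: +30 to 30 (cap) ; 90 left.
Mesa Fields takes 60 to reach its cap of 60 ; 30 left.
Only 30 left; Orchard Row takes them to reach 30.
Total = 14×60 + 8×30 + 15×30 + 21×120 + 23×50 = 5200.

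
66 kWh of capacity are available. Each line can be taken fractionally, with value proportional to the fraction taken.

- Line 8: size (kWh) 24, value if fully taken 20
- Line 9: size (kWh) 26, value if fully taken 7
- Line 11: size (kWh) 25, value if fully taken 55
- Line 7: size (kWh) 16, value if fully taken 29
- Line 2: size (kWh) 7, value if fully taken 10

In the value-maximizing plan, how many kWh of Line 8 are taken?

18

Rank by value-to-size ratio: Line 11 55/25≈2.2, Line 7 29/16≈1.81, Line 2 10/7≈1.43, Line 8 20/24≈0.833, Line 9 7/26≈0.269.
Line 11: take in full, 25 kWh for value 55 ; 41 left.
Take all of Line 7 (16 kWh, value 29) ; 25 kWh left.
All 7 kWh of Line 2 fit (value 10) ; 18 remain.
18 kWh left: a 18/24 share of Line 8 gives 20×18/24 = 15.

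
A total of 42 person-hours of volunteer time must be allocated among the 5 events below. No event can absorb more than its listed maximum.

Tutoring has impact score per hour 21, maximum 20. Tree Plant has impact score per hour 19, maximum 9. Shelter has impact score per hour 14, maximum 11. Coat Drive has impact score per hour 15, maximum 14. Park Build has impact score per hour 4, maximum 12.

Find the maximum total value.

Order the events by impact score per hour: Tutoring 21 > Tree Plant 19 > Coat Drive 15 > Shelter 14 > Park Build 4.
Tutoring takes 20 to reach its cap of 20 ; 22 left.
Tree Plant: +9 to 9 (cap) ; 13 left.
Only 13 left; Coat Drive takes them to reach 13.
Total = 21×20 + 19×9 + 15×13 = 786.

786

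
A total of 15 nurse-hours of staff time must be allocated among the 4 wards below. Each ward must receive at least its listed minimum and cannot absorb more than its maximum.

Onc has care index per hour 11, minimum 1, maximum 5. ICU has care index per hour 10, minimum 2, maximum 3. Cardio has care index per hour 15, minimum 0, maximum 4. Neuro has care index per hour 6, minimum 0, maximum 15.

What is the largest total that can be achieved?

163

Meeting every minimum uses 1+2+0+0 = 3 nurse-hours, leaving 12.
Order the wards by care index per hour: Cardio 15 > Onc 11 > ICU 10 > Neuro 6.
Cardio takes 4 more to reach its cap of 4 → 8 left.
Onc takes 4 more to reach its cap of 5 → 4 left.
Give ICU 1 more to hit its cap of 3 → 3 left.
Neuro has room for 15 more but only 3 remain, so it gets 3.
Total = 11×5 + 10×3 + 15×4 + 6×3 = 163.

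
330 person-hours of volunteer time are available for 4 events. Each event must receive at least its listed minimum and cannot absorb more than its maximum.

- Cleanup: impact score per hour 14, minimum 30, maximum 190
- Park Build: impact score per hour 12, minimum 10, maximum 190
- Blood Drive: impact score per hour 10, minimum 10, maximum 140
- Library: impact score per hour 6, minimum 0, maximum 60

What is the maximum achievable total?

4320

Meeting every minimum uses 30+10+10+0 = 50 person-hours, leaving 280.
Highest impact score per hour first: Cleanup 14 > Park Build 12 > Blood Drive 10 > Library 6.
Cleanup: +160 to 190 (cap) — 120 left.
Park Build has room for 180 more but only 120 remain, so it gets 130.
Total = 14×190 + 12×130 + 10×10 = 4320.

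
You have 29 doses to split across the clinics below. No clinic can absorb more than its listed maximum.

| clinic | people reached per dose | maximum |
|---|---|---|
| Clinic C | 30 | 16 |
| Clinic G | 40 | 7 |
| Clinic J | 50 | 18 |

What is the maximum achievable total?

Rank by people reached per dose: Clinic J 50 > Clinic G 40 > Clinic C 30.
Clinic J: +18 to 18 (cap) ; 11 left.
Clinic G: +7 to 7 (cap) ; 4 left.
Only 4 left; Clinic C takes them to reach 4.
Total = 30×4 + 40×7 + 50×18 = 1300.

1300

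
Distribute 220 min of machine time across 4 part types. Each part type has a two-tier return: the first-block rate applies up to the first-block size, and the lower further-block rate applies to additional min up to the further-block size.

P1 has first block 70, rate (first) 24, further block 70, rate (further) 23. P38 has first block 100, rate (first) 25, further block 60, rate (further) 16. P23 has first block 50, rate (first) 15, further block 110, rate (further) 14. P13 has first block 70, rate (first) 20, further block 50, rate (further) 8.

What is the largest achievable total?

Order all 8 blocks by rate: P38/first 25 > P1/first 24 > P1/second 23 > P13/first 20 > P38/second 16 > P23/first 15 > P23/second 14 > P13/second 8.
Fill P38 first block (100 at 25) ; 120 left.
P1/first (24): +70 ; 50 left.
P1/second: +50 of 70 at 23; pool empty.
Total = 25×100 + 24×70 + 23×50 = 5330.

5330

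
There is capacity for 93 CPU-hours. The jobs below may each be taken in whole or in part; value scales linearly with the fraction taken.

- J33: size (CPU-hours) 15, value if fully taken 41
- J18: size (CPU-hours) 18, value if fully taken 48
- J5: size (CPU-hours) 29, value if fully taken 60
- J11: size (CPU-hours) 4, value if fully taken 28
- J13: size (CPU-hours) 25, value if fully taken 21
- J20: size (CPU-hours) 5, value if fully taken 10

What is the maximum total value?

Sort by value density: J11 28/4≈7, J33 41/15≈2.73, J18 48/18≈2.67, J5 60/29≈2.07, J20 10/5≈2, J13 21/25≈0.84.
All 4 CPU-hours of J11 fit (value 28) → 89 remain.
All 15 CPU-hours of J33 fit (value 41) → 74 remain.
All 18 CPU-hours of J18 fit (value 48) → 56 remain.
All 29 CPU-hours of J5 fit (value 60) → 27 remain.
Take all of J20 (5 CPU-hours, value 10) → 22 CPU-hours left.
Only 22 CPU-hours remain; take 22/25 of J13 for value 21×22/25 = 18.48.
Total value = 205.48.

205.48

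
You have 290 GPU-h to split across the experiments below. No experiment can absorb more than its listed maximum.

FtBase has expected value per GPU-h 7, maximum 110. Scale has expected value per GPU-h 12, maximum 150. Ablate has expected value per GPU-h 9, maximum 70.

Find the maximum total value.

Order the experiments by expected value per GPU-h: Scale 12 > Ablate 9 > FtBase 7.
Give Scale 150 to hit its cap of 150 → 140 left.
Give Ablate 70 to hit its cap of 70 → 70 left.
FtBase: +70 (room for 110) → 70. Pool exhausted.
Total = 7×70 + 12×150 + 9×70 = 2920.

2920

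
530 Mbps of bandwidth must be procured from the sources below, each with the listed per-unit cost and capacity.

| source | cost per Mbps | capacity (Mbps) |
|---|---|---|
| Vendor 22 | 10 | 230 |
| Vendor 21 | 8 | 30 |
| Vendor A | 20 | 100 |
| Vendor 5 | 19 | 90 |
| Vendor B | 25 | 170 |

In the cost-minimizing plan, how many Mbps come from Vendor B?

80

Fill from the cheapest source first.
Take 30 from Vendor 21 at 8 ; need 500 more.
Vendor 22 (10): use full 230 ; 270 Mbps to go.
Vendor 5 (19): use full 90 ; 180 Mbps to go.
Take 100 from Vendor A at 20 ; need 80 more.
Take 80 from Vendor B at 25 to finish.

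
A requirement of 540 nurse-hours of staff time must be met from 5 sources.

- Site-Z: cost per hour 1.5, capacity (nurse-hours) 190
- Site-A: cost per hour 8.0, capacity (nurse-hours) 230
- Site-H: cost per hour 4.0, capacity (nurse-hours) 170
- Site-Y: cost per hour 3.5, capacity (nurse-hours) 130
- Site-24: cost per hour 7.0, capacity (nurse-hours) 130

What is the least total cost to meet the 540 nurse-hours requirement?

Fill from the cheapest source first.
Site-Z (1.5): use full 190 ; 350 nurse-hours to go.
Take 130 from Site-Y at 3.5 ; need 220 more.
Site-H (4.0): use full 170 ; 50 nurse-hours to go.
Take 50 from Site-24 at 7.0 to finish.
Site-A: unused.
Cost = 190×1.5 + 130×3.5 + 170×4.0 + 50×7.0 = 1770.

1770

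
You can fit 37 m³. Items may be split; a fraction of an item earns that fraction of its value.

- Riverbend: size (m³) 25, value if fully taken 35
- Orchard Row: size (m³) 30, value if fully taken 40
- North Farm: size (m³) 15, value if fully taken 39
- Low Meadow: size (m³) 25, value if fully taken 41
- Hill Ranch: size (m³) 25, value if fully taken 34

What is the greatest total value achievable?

75.08

Best value per unit of size first: North Farm 39/15≈2.6, Low Meadow 41/25≈1.64, Riverbend 35/25≈1.4, Hill Ranch 34/25≈1.36, Orchard Row 40/30≈1.33.
North Farm: take in full, 15 m³ for value 39 → 22 left.
Only 22 m³ remain; take 22/25 of Low Meadow for value 41×22/25 = 36.08.
Total value = 75.08.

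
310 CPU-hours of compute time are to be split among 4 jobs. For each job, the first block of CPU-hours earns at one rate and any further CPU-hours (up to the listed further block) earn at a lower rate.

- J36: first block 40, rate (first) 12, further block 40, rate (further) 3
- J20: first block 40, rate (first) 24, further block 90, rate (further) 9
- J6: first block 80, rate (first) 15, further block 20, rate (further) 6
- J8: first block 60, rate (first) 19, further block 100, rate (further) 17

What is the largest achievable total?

Treat each block as its own option and order by rate: J20/tier1 24 > J8/tier1 19 > J8/tier2 17 > J6/tier1 15 > J36/tier1 12 > J20/tier2 9 > J6/tier2 6 > J36/tier2 3.
J20 tier1 at 24: fill all 40 — 270 left.
J8/tier1 (19): +60 — 210 left.
Fill J8 tier2 block (100 at 17) — 110 left.
Fill J6 tier1 block (80 at 15) — 30 left.
30 remain; put them into J36 tier1 at 12.
Total = 24×40 + 19×60 + 17×100 + 15×80 + 12×30 = 5360.

5360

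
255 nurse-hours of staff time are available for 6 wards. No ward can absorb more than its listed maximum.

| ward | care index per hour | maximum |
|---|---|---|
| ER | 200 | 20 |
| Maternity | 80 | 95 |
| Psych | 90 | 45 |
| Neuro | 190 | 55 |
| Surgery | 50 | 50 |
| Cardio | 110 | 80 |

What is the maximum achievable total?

31700

Highest care index per hour first: ER 200 > Neuro 190 > Cardio 110 > Psych 90 > Maternity 80 > Surgery 50.
ER: +20 to 20 (cap) — 235 left.
Neuro takes 55 to reach its cap of 55 — 180 left.
Cardio takes 80 to reach its cap of 80 — 100 left.
Psych takes 45 to reach its cap of 45 — 55 left.
Only 55 left; Maternity takes them to reach 55.
Total = 200×20 + 80×55 + 90×45 + 190×55 + 110×80 = 31700.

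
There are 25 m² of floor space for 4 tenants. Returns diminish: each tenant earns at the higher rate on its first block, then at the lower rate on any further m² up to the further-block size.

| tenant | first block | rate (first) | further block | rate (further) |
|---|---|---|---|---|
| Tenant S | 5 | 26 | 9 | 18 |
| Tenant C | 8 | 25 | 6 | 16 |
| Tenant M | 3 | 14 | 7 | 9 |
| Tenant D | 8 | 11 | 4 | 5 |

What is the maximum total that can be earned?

540

Treat each block as its own option and order by rate: Tenant S/tier1 26 > Tenant C/tier1 25 > Tenant S/tier2 18 > Tenant C/tier2 16 > Tenant M/tier1 14 > Tenant D/tier1 11 > Tenant M/tier2 9 > Tenant D/tier2 5.
Tenant S tier1 at 26: fill all 5 — 20 left.
Tenant C tier1 at 25: fill all 8 — 12 left.
Fill Tenant S tier2 block (9 at 18) — 3 left.
3 remain; put them into Tenant C tier2 at 16.
Total = 26×5 + 25×8 + 18×9 + 16×3 = 540.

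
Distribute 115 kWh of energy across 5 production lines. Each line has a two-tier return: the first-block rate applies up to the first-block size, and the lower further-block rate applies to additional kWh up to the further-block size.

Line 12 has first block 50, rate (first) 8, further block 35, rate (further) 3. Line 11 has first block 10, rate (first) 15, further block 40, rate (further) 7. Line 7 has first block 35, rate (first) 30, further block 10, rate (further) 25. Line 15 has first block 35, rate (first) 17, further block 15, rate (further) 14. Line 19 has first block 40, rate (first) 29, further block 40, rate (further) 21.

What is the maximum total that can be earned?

Rank every tier by rate: Line 7/first 30 > Line 19/first 29 > Line 7/second 25 > Line 19/second 21 > Line 15/first 17 > Line 11/first 15 > Line 15/second 14 > Line 12/first 8 > Line 11/second 7 > Line 12/second 3.
Fill Line 7 first block (35 at 30) ; 80 left.
Line 19/first (29): +40 ; 40 left.
Line 7/second (25): +10 ; 30 left.
30 remain; put them into Line 19 second at 21.
Total = 30×35 + 29×40 + 25×10 + 21×30 = 3090.

3090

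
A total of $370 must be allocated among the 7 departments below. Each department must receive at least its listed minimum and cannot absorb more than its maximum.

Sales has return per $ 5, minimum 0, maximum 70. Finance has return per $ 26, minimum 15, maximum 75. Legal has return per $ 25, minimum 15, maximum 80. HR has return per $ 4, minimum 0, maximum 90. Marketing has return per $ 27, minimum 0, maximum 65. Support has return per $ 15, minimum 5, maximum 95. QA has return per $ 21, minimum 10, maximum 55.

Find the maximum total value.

Meeting every minimum uses 0+15+15+0+0+5+10 = 45 $, leaving 325.
Order the departments by return per $: Marketing 27 > Finance 26 > Legal 25 > QA 21 > Support 15 > Sales 5 > HR 4.
Marketing takes 65 more to reach its cap of 65 → 260 left.
Finance: +60 to 75 (cap) → 200 left.
Legal: +65 to 80 (cap) → 135 left.
QA: +45 to 55 (cap) → 90 left.
Support takes 90 more to reach its cap of 95 → 0 left.
Total = 26×75 + 25×80 + 27×65 + 15×95 + 21×55 = 8285.

8285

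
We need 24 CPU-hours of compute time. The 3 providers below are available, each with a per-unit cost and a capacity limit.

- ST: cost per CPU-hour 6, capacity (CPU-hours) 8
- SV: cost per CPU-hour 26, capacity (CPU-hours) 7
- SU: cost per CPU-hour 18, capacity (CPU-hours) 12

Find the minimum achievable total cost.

Fill from the cheapest provider first.
Take 8 from ST at 6 — need 16 more.
SU (18): use full 12 — 4 CPU-hours to go.
Take 4 from SV at 26 to finish.
Cost = 8×6 + 12×18 + 4×26 = 368.

368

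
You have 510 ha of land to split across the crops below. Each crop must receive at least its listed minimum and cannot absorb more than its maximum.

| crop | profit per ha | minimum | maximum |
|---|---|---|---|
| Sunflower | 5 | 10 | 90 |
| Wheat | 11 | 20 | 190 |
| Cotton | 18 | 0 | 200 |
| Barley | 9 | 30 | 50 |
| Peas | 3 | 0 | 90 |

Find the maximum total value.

6490

Meeting every minimum uses 10+20+0+30+0 = 60 ha, leaving 450.
Highest profit per ha first: Cotton 18 > Wheat 11 > Barley 9 > Sunflower 5 > Peas 3.
Cotton takes 200 more to reach its cap of 200 — 250 left.
Give Wheat 170 more to hit its cap of 190 — 80 left.
Barley takes 20 more to reach its cap of 50 — 60 left.
Sunflower has room for 80 more but only 60 remain, so it gets 70.
Total = 5×70 + 11×190 + 18×200 + 9×50 = 6490.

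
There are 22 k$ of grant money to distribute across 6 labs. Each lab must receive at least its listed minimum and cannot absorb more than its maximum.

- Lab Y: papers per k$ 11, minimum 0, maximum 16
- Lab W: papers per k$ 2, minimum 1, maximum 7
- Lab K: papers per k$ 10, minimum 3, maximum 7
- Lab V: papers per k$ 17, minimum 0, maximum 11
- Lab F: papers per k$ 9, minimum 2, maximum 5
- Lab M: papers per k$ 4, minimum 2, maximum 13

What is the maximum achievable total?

278

Meeting every minimum uses 0+1+3+0+2+2 = 8 k$, leaving 14.
Highest papers per k$ first: Lab V 17 > Lab Y 11 > Lab K 10 > Lab F 9 > Lab M 4 > Lab W 2.
Lab V: +11 to 11 (cap) — 3 left.
Lab Y has room for 16 more but only 3 remain, so it gets 3.
Total = 11×3 + 2×1 + 10×3 + 17×11 + 9×2 + 4×2 = 278.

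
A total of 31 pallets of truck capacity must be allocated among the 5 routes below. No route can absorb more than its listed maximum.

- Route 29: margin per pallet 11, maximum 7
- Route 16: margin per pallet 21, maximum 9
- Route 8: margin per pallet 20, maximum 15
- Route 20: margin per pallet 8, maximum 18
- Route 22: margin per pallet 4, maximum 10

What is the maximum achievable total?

566

Highest margin per pallet first: Route 16 21 > Route 8 20 > Route 29 11 > Route 20 8 > Route 22 4.
Route 16: +9 to 9 (cap) ; 22 left.
Route 8: +15 to 15 (cap) ; 7 left.
Route 29 takes 7 to reach its cap of 7 ; 0 left.
Total = 11×7 + 21×9 + 20×15 = 566.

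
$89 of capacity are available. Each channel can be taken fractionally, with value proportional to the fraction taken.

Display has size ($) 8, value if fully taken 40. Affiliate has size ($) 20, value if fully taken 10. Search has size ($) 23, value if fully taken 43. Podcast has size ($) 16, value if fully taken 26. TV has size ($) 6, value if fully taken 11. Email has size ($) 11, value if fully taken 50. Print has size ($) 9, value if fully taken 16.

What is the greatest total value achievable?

194

Best value per unit of size first: Display 40/8≈5, Email 50/11≈4.55, Search 43/23≈1.87, TV 11/6≈1.83, Print 16/9≈1.78, Podcast 26/16≈1.62, Affiliate 10/20≈0.5.
All 8 $ of Display fit (value 40) — 81 remain.
All 11 $ of Email fit (value 50) — 70 remain.
All 23 $ of Search fit (value 43) — 47 remain.
TV: take in full, 6 $ for value 11 — 41 left.
All 9 $ of Print fit (value 16) — 32 remain.
Take all of Podcast (16 $, value 26) — 16 $ left.
Only 16 $ remain; take 16/20 of Affiliate for value 10×16/20 = 8.
Total value = 194.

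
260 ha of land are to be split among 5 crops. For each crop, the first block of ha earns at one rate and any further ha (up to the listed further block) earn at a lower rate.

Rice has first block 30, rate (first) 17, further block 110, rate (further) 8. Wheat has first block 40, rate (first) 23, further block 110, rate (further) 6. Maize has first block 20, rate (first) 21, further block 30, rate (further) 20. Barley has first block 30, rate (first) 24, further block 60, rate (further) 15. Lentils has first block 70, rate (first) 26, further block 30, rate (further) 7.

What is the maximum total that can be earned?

Order all 10 blocks by rate: Lentils/tier1 26 > Barley/tier1 24 > Wheat/tier1 23 > Maize/tier1 21 > Maize/tier2 20 > Rice/tier1 17 > Barley/tier2 15 > Rice/tier2 8 > Lentils/tier2 7 > Wheat/tier2 6.
Lentils/tier1 (26): +70 ; 190 left.
Barley/tier1 (24): +30 ; 160 left.
Fill Wheat tier1 block (40 at 23) ; 120 left.
Maize tier1 at 21: fill all 20 ; 100 left.
Fill Maize tier2 block (30 at 20) ; 70 left.
Rice tier1 at 17: fill all 30 ; 40 left.
Barley tier2 at 15: only 40 left, fill 40.
Total = 26×70 + 24×30 + 23×40 + 21×20 + 20×30 + 17×30 + 15×40 = 5590.

5590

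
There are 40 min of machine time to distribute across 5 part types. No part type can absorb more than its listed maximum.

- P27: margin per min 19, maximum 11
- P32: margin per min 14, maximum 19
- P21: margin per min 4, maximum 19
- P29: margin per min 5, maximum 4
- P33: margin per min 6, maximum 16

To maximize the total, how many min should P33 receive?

Order the part types by margin per min: P27 19 > P32 14 > P33 6 > P29 5 > P21 4.
P27 takes 11 to reach its cap of 11 ; 29 left.
P32 takes 19 to reach its cap of 19 ; 10 left.
P33 has room for 16 but only 10 remain, so it gets 10.

10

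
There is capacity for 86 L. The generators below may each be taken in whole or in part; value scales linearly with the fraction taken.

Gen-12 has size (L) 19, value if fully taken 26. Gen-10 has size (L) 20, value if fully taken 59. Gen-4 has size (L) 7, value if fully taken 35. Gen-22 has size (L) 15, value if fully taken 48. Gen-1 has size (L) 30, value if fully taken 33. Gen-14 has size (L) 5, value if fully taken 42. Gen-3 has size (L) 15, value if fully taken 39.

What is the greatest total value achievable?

254.5

Sort by value density: Gen-14 42/5≈8.4, Gen-4 35/7≈5, Gen-22 48/15≈3.2, Gen-10 59/20≈2.95, Gen-3 39/15≈2.6, Gen-12 26/19≈1.37, Gen-1 33/30≈1.1.
All 5 L of Gen-14 fit (value 42) — 81 remain.
All 7 L of Gen-4 fit (value 35) — 74 remain.
Gen-22: take in full, 15 L for value 48 — 59 left.
Gen-10: take in full, 20 L for value 59 — 39 left.
All 15 L of Gen-3 fit (value 39) — 24 remain.
Take all of Gen-12 (19 L, value 26) — 5 L left.
Only 5 L remain; take 5/30 of Gen-1 for value 33×5/30 = 5.5.
Total value = 254.5.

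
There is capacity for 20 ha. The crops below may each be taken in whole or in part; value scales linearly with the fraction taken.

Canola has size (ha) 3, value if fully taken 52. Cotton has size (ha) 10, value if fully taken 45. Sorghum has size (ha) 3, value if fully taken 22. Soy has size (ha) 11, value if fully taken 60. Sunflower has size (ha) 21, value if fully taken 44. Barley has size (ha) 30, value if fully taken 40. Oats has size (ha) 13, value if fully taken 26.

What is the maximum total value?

Best value per unit of size first: Canola 52/3≈17.3, Sorghum 22/3≈7.33, Soy 60/11≈5.45, Cotton 45/10≈4.5, Sunflower 44/21≈2.1, Oats 26/13≈2, Barley 40/30≈1.33.
All 3 ha of Canola fit (value 52) → 17 remain.
Sorghum: take in full, 3 ha for value 22 → 14 left.
Soy: take in full, 11 ha for value 60 → 3 left.
Only 3 ha remain; take 3/10 of Cotton for value 45×3/10 = 13.5.
Total value = 147.5.

147.5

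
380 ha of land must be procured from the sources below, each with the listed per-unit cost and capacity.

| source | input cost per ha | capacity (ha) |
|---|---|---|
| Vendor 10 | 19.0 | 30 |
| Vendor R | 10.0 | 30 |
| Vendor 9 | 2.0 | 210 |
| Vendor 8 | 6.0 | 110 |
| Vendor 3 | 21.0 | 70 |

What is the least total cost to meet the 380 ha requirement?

Fill from the cheapest source first.
Vendor 9 at 2.0: take all 210 ha → 170 still needed.
Vendor 8 at 6.0: take all 110 ha → 60 still needed.
Vendor R (10.0): use full 30 → 30 ha to go.
Take 30 from Vendor 10 at 19.0 → need 0 more.
Vendor 3: unused.
Cost = 210×2.0 + 110×6.0 + 30×10.0 + 30×19.0 = 1950.

1950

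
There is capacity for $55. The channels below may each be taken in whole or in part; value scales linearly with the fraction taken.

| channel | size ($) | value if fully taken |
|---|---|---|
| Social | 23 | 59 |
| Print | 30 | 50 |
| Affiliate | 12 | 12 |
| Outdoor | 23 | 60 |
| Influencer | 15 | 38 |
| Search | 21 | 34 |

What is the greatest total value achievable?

Rank by value-to-size ratio: Outdoor 60/23≈2.61, Social 59/23≈2.57, Influencer 38/15≈2.53, Print 50/30≈1.67, Search 34/21≈1.62, Affiliate 12/12≈1.
Take all of Outdoor (23 $, value 60) — 32 $ left.
All 23 $ of Social fit (value 59) — 9 remain.
Fill the last 9 $ with part of Influencer: 9/15 of it earns 22.8.
Total value = 141.8.

141.8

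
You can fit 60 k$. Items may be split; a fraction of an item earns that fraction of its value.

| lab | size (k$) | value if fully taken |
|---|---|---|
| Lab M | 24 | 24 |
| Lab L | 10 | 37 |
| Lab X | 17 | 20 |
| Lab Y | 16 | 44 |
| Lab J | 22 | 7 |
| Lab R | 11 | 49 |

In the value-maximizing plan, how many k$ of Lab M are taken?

Rank by value-to-size ratio: Lab R 49/11≈4.45, Lab L 37/10≈3.7, Lab Y 44/16≈2.75, Lab X 20/17≈1.18, Lab M 24/24≈1, Lab J 7/22≈0.318.
Lab R: take in full, 11 k$ for value 49 ; 49 left.
Take all of Lab L (10 k$, value 37) ; 39 k$ left.
Take all of Lab Y (16 k$, value 44) ; 23 k$ left.
All 17 k$ of Lab X fit (value 20) ; 6 remain.
Only 6 k$ remain; take 6/24 of Lab M for value 24×6/24 = 6.

6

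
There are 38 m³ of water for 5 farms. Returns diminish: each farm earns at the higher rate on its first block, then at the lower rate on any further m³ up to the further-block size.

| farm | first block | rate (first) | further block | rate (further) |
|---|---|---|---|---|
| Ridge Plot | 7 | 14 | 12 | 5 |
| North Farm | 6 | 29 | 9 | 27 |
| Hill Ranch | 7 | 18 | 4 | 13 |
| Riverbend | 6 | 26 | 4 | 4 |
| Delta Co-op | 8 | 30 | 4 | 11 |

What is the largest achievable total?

Treat each block as its own option and order by rate: Delta Co-op/T1 30 > North Farm/T1 29 > North Farm/T2 27 > Riverbend/T1 26 > Hill Ranch/T1 18 > Ridge Plot/T1 14 > Hill Ranch/T2 13 > Delta Co-op/T2 11 > Ridge Plot/T2 5 > Riverbend/T2 4.
Fill Delta Co-op T1 block (8 at 30) — 30 left.
North Farm T1 at 29: fill all 6 — 24 left.
North Farm/T2 (27): +9 — 15 left.
Riverbend/T1 (26): +6 — 9 left.
Hill Ranch/T1 (18): +7 — 2 left.
Ridge Plot T1 at 14: only 2 left, fill 2.
Total = 30×8 + 29×6 + 27×9 + 26×6 + 18×7 + 14×2 = 967.

967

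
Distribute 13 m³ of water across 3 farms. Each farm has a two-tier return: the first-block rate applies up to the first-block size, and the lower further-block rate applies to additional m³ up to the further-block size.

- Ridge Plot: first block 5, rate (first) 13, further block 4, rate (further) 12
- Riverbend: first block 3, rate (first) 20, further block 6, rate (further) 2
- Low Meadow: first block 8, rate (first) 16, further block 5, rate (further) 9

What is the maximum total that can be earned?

Treat each block as its own option and order by rate: Riverbend/first 20 > Low Meadow/first 16 > Ridge Plot/first 13 > Ridge Plot/second 12 > Low Meadow/second 9 > Riverbend/second 2.
Fill Riverbend first block (3 at 20) → 10 left.
Low Meadow first at 16: fill all 8 → 2 left.
2 remain; put them into Ridge Plot first at 13.
Total = 20×3 + 16×8 + 13×2 = 214.

214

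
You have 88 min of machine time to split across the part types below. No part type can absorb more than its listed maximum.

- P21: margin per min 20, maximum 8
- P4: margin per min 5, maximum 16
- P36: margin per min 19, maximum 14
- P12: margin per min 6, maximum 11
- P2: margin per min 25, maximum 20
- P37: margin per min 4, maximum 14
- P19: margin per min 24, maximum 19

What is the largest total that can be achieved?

1528

Highest margin per min first: P2 25 > P19 24 > P21 20 > P36 19 > P12 6 > P4 5 > P37 4.
P2 takes 20 to reach its cap of 20 ; 68 left.
P19: +19 to 19 (cap) ; 49 left.
P21: +8 to 8 (cap) ; 41 left.
P36 takes 14 to reach its cap of 14 ; 27 left.
P12: +11 to 11 (cap) ; 16 left.
P4 takes 16 to reach its cap of 16 ; 0 left.
Total = 20×8 + 5×16 + 19×14 + 6×11 + 25×20 + 24×19 = 1528.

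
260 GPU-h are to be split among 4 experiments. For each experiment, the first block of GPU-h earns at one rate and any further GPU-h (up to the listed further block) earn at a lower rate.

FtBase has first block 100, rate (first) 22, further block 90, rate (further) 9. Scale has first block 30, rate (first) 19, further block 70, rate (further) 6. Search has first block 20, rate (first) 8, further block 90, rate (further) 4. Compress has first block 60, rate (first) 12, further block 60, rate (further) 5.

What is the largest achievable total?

Rank every tier by rate: FtBase/T1 22 > Scale/T1 19 > Compress/T1 12 > FtBase/T2 9 > Search/T1 8 > Scale/T2 6 > Compress/T2 5 > Search/T2 4.
FtBase T1 at 22: fill all 100 — 160 left.
Fill Scale T1 block (30 at 19) — 130 left.
Compress T1 at 12: fill all 60 — 70 left.
FtBase T2 at 9: only 70 left, fill 70.
Total = 22×100 + 19×30 + 12×60 + 9×70 = 4120.

4120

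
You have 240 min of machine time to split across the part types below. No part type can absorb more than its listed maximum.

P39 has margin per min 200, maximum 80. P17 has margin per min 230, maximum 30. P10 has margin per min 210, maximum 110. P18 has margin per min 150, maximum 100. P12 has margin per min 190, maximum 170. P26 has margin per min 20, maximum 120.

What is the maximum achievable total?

Highest margin per min first: P17 230 > P10 210 > P39 200 > P12 190 > P18 150 > P26 20.
P17 takes 30 to reach its cap of 30 — 210 left.
Give P10 110 to hit its cap of 110 — 100 left.
P39 takes 80 to reach its cap of 80 — 20 left.
Only 20 left; P12 takes them to reach 20.
Total = 200×80 + 230×30 + 210×110 + 190×20 = 49800.

49800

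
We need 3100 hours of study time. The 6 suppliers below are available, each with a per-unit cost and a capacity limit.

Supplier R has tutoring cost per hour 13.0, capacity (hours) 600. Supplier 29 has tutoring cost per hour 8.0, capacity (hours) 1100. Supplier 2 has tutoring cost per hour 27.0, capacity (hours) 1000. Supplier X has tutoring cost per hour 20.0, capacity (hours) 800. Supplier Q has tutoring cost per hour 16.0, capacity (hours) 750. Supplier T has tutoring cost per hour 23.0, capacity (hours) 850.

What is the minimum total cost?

Fill from the cheapest supplier first.
Supplier 29 (8.0): use full 1100 — 2000 hours to go.
Supplier R (13.0): use full 600 — 1400 hours to go.
Supplier Q at 16.0: take all 750 hours — 650 still needed.
Supplier X (20.0): take the remaining 650 — done.
Supplier T, Supplier 2: unused.
Cost = 1100×8.0 + 600×13.0 + 750×16.0 + 650×20.0 = 41600.

41600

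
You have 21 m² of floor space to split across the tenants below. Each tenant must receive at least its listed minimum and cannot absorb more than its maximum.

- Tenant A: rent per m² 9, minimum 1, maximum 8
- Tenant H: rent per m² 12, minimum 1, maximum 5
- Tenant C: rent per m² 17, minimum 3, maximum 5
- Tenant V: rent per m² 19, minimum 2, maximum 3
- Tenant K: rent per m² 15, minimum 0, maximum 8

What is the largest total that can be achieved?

319

Meeting every minimum uses 1+1+3+2+0 = 7 m², leaving 14.
Order the tenants by rent per m²: Tenant V 19 > Tenant C 17 > Tenant K 15 > Tenant H 12 > Tenant A 9.
Tenant V: +1 to 3 (cap) — 13 left.
Tenant C takes 2 more to reach its cap of 5 — 11 left.
Give Tenant K 8 more to hit its cap of 8 — 3 left.
Only 3 left; Tenant H takes them to reach 4.
Total = 9×1 + 12×4 + 17×5 + 19×3 + 15×8 = 319.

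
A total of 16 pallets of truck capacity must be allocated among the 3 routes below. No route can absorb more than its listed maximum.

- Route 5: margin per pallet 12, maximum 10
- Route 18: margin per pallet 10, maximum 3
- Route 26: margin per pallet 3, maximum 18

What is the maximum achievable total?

Highest margin per pallet first: Route 5 12 > Route 18 10 > Route 26 3.
Route 5: +10 to 10 (cap) → 6 left.
Route 18 takes 3 to reach its cap of 3 → 3 left.
Only 3 left; Route 26 takes them to reach 3.
Total = 12×10 + 10×3 + 3×3 = 159.

159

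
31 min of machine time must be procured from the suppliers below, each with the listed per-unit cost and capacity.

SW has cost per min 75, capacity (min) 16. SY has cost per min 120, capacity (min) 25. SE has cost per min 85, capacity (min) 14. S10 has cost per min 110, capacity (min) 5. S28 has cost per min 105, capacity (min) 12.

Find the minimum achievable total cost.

Fill from the cheapest supplier first.
SW (75): use full 16 — 15 min to go.
SE at 85: take all 14 min — 1 still needed.
Take 1 from S28 at 105 to finish.
S10, SY: unused.
Cost = 16×75 + 14×85 + 1×105 = 2495.

2495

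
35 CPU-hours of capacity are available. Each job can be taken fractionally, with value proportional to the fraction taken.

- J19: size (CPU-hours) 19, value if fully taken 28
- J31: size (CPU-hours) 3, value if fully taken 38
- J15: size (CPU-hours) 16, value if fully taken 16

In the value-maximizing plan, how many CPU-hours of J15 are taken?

13

Rank by value-to-size ratio: J31 38/3≈12.7, J19 28/19≈1.47, J15 16/16≈1.
J31: take in full, 3 CPU-hours for value 38 ; 32 left.
Take all of J19 (19 CPU-hours, value 28) ; 13 CPU-hours left.
Only 13 CPU-hours remain; take 13/16 of J15 for value 16×13/16 = 13.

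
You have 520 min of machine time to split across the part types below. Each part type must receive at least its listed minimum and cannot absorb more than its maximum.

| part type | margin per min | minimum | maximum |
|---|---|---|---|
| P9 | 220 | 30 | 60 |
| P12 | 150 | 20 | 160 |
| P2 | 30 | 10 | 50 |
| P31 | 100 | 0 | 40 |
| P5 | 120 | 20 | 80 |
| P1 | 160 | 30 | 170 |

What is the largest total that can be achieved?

Meeting every minimum uses 30+20+10+0+20+30 = 110 min, leaving 410.
Highest margin per min first: P9 220 > P1 160 > P12 150 > P5 120 > P31 100 > P2 30.
Give P9 30 more to hit its cap of 60 ; 380 left.
P1 takes 140 more to reach its cap of 170 ; 240 left.
P12: +140 to 160 (cap) ; 100 left.
P5: +60 to 80 (cap) ; 40 left.
Give P31 40 more to hit its cap of 40 ; 0 left.
Total = 220×60 + 150×160 + 30×10 + 100×40 + 120×80 + 160×170 = 78300.

78300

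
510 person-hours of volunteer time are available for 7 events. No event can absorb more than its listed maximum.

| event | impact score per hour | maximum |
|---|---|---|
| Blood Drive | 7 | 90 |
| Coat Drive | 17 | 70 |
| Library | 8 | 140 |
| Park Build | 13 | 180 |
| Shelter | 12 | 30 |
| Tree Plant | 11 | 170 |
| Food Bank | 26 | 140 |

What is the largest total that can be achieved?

Rank by impact score per hour: Food Bank 26 > Coat Drive 17 > Park Build 13 > Shelter 12 > Tree Plant 11 > Library 8 > Blood Drive 7.
Food Bank takes 140 to reach its cap of 140 ; 370 left.
Give Coat Drive 70 to hit its cap of 70 ; 300 left.
Park Build: +180 to 180 (cap) ; 120 left.
Shelter: +30 to 30 (cap) ; 90 left.
Only 90 left; Tree Plant takes them to reach 90.
Total = 17×70 + 13×180 + 12×30 + 11×90 + 26×140 = 8520.

8520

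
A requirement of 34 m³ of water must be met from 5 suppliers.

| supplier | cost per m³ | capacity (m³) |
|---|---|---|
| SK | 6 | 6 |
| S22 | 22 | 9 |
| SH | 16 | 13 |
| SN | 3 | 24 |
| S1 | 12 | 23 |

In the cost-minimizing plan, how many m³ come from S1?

Cheapest first:
SN (3): use full 24 → 10 m³ to go.
Take 6 from SK at 6 → need 4 more.
S1 (12): take the remaining 4 → done.
SH, S22: unused.

4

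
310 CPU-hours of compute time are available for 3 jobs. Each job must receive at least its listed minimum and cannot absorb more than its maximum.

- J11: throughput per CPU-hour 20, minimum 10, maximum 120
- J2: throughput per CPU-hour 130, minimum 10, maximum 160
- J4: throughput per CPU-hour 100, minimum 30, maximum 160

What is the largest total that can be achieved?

Meeting every minimum uses 10+10+30 = 50 CPU-hours, leaving 260.
Highest throughput per CPU-hour first: J2 130 > J4 100 > J11 20.
Give J2 150 more to hit its cap of 160 ; 110 left.
J4 has room for 130 more but only 110 remain, so it gets 140.
Total = 20×10 + 130×160 + 100×140 = 35000.

35000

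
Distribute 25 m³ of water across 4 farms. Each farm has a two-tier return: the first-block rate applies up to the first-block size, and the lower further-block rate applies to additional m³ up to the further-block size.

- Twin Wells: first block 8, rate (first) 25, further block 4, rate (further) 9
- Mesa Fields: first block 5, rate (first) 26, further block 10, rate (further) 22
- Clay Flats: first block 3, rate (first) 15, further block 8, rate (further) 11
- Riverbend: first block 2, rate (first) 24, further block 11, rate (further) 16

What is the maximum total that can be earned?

Order all 8 blocks by rate: Mesa Fields/first 26 > Twin Wells/first 25 > Riverbend/first 24 > Mesa Fields/second 22 > Riverbend/second 16 > Clay Flats/first 15 > Clay Flats/second 11 > Twin Wells/second 9.
Fill Mesa Fields first block (5 at 26) — 20 left.
Fill Twin Wells first block (8 at 25) — 12 left.
Fill Riverbend first block (2 at 24) — 10 left.
Fill Mesa Fields second block (10 at 22) — 0 left.
Total = 26×5 + 25×8 + 24×2 + 22×10 = 598.

598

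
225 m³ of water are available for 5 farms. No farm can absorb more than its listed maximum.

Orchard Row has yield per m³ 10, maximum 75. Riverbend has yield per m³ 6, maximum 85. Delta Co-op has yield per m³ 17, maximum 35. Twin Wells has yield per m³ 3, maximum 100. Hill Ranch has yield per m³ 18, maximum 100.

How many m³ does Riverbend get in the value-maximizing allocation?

15

Order the farms by yield per m³: Hill Ranch 18 > Delta Co-op 17 > Orchard Row 10 > Riverbend 6 > Twin Wells 3.
Give Hill Ranch 100 to hit its cap of 100 → 125 left.
Delta Co-op: +35 to 35 (cap) → 90 left.
Give Orchard Row 75 to hit its cap of 75 → 15 left.
Riverbend has room for 85 but only 15 remain, so it gets 15.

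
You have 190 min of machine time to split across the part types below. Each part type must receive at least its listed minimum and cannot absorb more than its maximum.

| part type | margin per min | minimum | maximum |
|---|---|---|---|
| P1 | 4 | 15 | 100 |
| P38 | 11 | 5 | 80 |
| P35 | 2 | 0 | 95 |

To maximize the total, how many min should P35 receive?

Meeting every minimum uses 15+5+0 = 20 min, leaving 170.
Rank by margin per min: P38 11 > P1 4 > P35 2.
P38: +75 to 80 (cap) — 95 left.
P1 takes 85 more to reach its cap of 100 — 10 left.
Only 10 left; P35 takes them to reach 10.

10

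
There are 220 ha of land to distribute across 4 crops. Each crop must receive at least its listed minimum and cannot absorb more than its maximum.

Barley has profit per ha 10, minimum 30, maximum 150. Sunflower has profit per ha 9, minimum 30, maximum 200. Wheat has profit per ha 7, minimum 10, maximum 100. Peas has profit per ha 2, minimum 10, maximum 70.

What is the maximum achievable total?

Meeting every minimum uses 30+30+10+10 = 80 ha, leaving 140.
Order the crops by profit per ha: Barley 10 > Sunflower 9 > Wheat 7 > Peas 2.
Give Barley 120 more to hit its cap of 150 ; 20 left.
Sunflower has room for 170 more but only 20 remain, so it gets 50.
Total = 10×150 + 9×50 + 7×10 + 2×10 = 2040.

2040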